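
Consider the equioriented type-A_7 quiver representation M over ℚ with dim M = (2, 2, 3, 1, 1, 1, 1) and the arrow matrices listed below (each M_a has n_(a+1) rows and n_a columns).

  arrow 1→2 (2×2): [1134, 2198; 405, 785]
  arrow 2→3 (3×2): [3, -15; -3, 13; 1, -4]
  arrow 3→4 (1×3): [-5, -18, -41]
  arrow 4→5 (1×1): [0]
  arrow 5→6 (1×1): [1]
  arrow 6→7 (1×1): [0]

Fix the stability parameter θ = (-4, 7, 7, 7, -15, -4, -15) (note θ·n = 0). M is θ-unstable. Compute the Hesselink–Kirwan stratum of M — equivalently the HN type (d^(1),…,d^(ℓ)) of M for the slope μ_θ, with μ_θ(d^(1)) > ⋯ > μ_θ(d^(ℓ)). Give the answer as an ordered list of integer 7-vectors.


Via rank(M_{q-1}∘⋯∘M_p): M ≅ I[1,1], I[1,4], I[2,3], I[3,3], I[5,6], I[7,7].
μ_θ-semistable layers: μ^(1)=7; μ^(2)=-4; μ^(3)=-15

((0, 2, 3, 1, 0, 0, 0); (2, 0, 0, 0, 0, 1, 0); (0, 0, 0, 0, 1, 0, 1))


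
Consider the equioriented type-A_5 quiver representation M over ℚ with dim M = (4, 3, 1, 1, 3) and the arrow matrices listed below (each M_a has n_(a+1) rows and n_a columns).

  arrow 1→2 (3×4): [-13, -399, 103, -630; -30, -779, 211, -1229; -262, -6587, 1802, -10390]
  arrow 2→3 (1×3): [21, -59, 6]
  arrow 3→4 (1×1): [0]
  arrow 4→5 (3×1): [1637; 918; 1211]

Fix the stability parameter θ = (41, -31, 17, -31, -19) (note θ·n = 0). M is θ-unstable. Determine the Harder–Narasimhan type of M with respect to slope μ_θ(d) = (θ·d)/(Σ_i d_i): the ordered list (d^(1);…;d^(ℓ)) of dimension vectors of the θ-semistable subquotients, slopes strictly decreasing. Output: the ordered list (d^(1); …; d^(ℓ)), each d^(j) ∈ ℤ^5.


Interval decomposition of M: I[1,1], I[1,2]^2, I[1,3], I[4,5], I[5,5]^2.
HN type (ℓ=5): μ^(1)=41; μ^(2)=17; μ^(3)=5; μ^(4)=-19; μ^(5)=-31

((1, 0, 0, 0, 0); (0, 0, 1, 0, 0); (3, 3, 0, 0, 0); (0, 0, 0, 0, 3); (0, 0, 0, 1, 0))


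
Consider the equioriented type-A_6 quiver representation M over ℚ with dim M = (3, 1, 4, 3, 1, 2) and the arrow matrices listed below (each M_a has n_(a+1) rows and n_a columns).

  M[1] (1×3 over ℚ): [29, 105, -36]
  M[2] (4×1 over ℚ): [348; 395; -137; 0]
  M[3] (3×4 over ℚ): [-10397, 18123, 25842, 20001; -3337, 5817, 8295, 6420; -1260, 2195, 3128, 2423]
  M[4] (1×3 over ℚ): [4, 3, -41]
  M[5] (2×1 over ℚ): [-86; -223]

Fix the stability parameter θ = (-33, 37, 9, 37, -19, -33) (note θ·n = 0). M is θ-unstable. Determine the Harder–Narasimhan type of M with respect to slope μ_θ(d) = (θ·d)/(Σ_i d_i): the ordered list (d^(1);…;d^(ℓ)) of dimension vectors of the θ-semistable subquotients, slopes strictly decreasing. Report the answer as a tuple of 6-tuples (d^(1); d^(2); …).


Barcode: M ≅ I[1,1]^2, I[1,6], I[3,3], I[3,4]^2, I[6,6]. HN layers by μ_θ (4 steps, strictly decreasing):
  μ^(1)=37; μ^(2)=9; μ^(3)=31/5; μ^(4)=-33

((0, 0, 0, 2, 0, 0); (0, 0, 3, 0, 0, 0); (0, 1, 1, 1, 1, 1); (3, 0, 0, 0, 0, 1))


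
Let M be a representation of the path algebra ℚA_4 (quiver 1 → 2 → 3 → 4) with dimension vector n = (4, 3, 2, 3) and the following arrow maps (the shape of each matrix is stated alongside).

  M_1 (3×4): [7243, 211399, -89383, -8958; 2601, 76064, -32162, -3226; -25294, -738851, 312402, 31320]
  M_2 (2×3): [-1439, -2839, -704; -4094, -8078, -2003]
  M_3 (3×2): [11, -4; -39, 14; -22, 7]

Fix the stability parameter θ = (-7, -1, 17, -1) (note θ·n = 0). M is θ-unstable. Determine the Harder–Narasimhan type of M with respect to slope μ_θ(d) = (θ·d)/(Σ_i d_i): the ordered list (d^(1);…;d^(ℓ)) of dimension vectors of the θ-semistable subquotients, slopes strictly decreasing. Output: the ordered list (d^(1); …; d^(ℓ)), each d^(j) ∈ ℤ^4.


Via rank(M_{q-1}∘⋯∘M_p): M ≅ I[1,1], I[1,2], I[1,4]^2, I[4,4].
μ_θ-semistable layers: μ^(1)=8; μ^(2)=-1; μ^(3)=-7

((0, 0, 2, 2); (0, 3, 0, 1); (4, 0, 0, 0))


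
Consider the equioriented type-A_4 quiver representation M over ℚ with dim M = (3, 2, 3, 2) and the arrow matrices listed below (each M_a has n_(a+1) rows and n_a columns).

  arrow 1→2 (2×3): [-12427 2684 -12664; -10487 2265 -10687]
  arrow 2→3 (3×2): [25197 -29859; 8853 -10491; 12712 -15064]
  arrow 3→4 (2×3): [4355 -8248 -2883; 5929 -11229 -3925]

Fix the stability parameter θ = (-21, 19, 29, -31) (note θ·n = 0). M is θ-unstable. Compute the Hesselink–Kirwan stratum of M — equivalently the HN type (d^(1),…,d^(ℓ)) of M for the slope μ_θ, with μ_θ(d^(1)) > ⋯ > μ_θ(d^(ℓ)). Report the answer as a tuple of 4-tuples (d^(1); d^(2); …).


Barcode: M ≅ I[1,1], I[1,2], I[1,4], I[3,3], I[3,4]. HN layers by μ_θ (5 steps, strictly decreasing):
  μ^(1)=29; μ^(2)=19; μ^(3)=17/3; μ^(4)=-1; μ^(5)=-21

((0, 0, 1, 0); (0, 1, 0, 0); (0, 1, 1, 1); (0, 0, 1, 1); (3, 0, 0, 0))


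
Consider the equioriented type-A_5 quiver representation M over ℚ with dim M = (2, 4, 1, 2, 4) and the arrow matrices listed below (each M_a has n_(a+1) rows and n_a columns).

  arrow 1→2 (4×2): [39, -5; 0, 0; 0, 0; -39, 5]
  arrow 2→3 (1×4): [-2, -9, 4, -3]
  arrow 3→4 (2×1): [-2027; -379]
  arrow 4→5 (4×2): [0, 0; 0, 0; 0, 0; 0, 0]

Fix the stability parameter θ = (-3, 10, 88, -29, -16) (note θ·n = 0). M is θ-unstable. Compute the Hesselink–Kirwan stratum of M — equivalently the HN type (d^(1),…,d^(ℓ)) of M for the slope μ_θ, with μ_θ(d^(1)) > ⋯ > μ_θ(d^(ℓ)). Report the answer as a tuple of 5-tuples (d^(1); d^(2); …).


Barcode: M ≅ I[1,1], I[1,4], I[2,2]^3, I[4,4], I[5,5]^4. HN layers by μ_θ (5 steps, strictly decreasing):
  μ^(1)=59/2; μ^(2)=10; μ^(3)=-3; μ^(4)=-16; μ^(5)=-29

((0, 0, 1, 1, 0); (0, 4, 0, 0, 0); (2, 0, 0, 0, 0); (0, 0, 0, 0, 4); (0, 0, 0, 1, 0))


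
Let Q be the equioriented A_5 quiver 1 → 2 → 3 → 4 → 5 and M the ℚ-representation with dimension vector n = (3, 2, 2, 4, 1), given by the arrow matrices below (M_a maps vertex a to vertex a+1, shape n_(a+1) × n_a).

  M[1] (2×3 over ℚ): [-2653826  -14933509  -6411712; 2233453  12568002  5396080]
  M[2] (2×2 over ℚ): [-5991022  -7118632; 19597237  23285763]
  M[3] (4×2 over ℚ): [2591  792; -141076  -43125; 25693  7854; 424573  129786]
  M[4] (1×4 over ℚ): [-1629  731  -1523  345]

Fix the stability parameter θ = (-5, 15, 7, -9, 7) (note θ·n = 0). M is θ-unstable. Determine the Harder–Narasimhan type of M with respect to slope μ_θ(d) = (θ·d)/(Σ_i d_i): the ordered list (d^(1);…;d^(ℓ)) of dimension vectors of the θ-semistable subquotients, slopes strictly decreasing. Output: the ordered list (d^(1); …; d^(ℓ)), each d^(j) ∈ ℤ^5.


Via rank(M_{q-1}∘⋯∘M_p): M ≅ I[1,1], I[1,4], I[1,5], I[4,4]^2.
μ_θ-semistable layers: μ^(1)=7; μ^(2)=13/3; μ^(3)=-5; μ^(4)=-9

((0, 0, 0, 0, 1); (0, 2, 2, 2, 0); (3, 0, 0, 0, 0); (0, 0, 0, 2, 0))


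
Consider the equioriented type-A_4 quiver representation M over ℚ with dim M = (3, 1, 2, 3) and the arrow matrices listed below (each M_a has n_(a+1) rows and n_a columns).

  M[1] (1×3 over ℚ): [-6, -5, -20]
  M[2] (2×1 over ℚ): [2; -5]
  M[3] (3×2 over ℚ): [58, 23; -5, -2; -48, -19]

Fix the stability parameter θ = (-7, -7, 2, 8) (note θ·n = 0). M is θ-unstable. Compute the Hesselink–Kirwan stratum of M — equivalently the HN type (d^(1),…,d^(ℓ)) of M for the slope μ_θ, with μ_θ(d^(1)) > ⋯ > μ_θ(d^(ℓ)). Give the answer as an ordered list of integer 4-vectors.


Barcode: M ≅ I[1,1]^2, I[1,4], I[3,4], I[4,4]. HN layers by μ_θ (3 steps, strictly decreasing):
  μ^(1)=8; μ^(2)=2; μ^(3)=-7

((0, 0, 0, 3); (0, 0, 2, 0); (3, 1, 0, 0))


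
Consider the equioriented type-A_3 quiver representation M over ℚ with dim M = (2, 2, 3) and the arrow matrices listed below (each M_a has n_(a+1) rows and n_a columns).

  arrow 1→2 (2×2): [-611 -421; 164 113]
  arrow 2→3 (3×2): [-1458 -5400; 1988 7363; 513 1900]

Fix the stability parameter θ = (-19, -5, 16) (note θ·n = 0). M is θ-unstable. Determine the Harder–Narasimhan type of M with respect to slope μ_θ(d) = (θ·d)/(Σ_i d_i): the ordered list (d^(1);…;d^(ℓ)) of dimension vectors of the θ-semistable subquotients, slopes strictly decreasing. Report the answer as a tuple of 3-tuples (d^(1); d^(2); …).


Interval decomposition of M: I[1,3]^2, I[3,3].
HN type (ℓ=3): μ^(1)=16; μ^(2)=-5; μ^(3)=-19

((0, 0, 3); (0, 2, 0); (2, 0, 0))


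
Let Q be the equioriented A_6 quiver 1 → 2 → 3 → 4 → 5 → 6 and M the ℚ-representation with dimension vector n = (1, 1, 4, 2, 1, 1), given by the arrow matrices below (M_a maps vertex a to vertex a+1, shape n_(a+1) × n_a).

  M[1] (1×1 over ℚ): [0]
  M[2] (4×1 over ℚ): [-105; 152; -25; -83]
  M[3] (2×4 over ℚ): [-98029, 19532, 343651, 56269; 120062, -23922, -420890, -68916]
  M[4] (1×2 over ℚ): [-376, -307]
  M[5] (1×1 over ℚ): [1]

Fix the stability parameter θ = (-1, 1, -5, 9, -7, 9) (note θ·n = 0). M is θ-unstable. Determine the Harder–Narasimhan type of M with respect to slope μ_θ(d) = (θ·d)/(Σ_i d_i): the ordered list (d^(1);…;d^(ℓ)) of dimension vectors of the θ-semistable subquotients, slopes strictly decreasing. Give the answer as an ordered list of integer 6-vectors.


Via rank(M_{q-1}∘⋯∘M_p): M ≅ I[1,1], I[2,4], I[3,3]^2, I[3,6].
μ_θ-semistable layers: μ^(1)=9; μ^(2)=1; μ^(3)=-1; μ^(4)=-2; μ^(5)=-5

((0, 0, 0, 1, 0, 1); (0, 0, 0, 1, 1, 0); (1, 0, 0, 0, 0, 0); (0, 1, 1, 0, 0, 0); (0, 0, 3, 0, 0, 0))


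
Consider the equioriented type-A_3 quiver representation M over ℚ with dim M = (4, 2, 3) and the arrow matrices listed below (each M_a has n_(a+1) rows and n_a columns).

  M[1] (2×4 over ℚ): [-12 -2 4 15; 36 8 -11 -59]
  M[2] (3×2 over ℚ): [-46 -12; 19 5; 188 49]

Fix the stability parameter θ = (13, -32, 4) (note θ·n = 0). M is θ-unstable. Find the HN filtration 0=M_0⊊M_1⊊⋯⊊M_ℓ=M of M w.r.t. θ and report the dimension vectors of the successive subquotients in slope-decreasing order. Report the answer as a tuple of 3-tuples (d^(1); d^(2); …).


Via rank(M_{q-1}∘⋯∘M_p): M ≅ I[1,1]^2, I[1,3]^2, I[3,3].
μ_θ-semistable layers: μ^(1)=13; μ^(2)=4; μ^(3)=-19/2

((2, 0, 0); (0, 0, 3); (2, 2, 0))


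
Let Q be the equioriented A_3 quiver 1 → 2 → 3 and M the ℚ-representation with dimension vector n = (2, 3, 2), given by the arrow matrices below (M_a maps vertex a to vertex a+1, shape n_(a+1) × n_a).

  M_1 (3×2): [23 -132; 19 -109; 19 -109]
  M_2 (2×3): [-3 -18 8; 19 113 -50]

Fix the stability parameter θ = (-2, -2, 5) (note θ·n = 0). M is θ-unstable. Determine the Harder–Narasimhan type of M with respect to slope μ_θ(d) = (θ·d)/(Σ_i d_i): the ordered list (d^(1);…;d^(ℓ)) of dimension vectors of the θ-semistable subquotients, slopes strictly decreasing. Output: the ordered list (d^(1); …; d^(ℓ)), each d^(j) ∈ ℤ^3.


Barcode: M ≅ I[1,3]^2, I[2,2]. HN layers by μ_θ (2 steps, strictly decreasing):
  μ^(1)=5; μ^(2)=-2

((0, 0, 2); (2, 3, 0))


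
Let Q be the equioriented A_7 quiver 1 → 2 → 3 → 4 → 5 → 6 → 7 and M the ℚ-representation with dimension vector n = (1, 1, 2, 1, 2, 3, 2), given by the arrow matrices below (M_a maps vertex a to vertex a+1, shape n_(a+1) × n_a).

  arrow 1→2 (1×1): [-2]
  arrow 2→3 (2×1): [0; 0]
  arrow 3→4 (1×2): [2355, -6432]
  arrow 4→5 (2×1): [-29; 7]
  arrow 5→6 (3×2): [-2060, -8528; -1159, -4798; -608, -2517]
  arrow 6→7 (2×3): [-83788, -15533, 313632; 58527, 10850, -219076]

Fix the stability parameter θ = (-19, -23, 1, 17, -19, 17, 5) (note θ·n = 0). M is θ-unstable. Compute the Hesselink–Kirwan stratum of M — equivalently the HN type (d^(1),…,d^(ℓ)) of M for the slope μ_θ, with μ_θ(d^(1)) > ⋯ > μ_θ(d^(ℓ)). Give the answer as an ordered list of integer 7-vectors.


Via rank(M_{q-1}∘⋯∘M_p): M ≅ I[1,2], I[3,3], I[3,7], I[5,7], I[6,6].
μ_θ-semistable layers: μ^(1)=17; μ^(2)=11; μ^(3)=1; μ^(4)=-1/3; μ^(5)=-19; μ^(6)=-21

((0, 0, 0, 0, 0, 1, 0); (0, 0, 0, 0, 0, 2, 2); (0, 0, 1, 0, 0, 0, 0); (0, 0, 1, 1, 1, 0, 0); (0, 0, 0, 0, 1, 0, 0); (1, 1, 0, 0, 0, 0, 0))


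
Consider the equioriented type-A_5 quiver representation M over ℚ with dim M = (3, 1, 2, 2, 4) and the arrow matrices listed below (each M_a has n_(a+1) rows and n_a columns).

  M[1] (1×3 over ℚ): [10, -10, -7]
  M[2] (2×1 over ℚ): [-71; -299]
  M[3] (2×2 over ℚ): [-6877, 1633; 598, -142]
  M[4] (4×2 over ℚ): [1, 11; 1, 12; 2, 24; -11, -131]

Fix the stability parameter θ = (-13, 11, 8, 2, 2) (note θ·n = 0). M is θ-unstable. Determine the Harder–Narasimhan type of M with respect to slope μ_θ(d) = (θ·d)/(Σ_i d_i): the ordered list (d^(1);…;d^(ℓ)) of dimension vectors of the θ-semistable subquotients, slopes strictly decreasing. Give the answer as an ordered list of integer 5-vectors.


Barcode: M ≅ I[1,1]^2, I[1,3], I[3,5], I[4,5], I[5,5]^2. HN layers by μ_θ (4 steps, strictly decreasing):
  μ^(1)=19/2; μ^(2)=4; μ^(3)=2; μ^(4)=-13

((0, 1, 1, 0, 0); (0, 0, 1, 1, 1); (0, 0, 0, 1, 3); (3, 0, 0, 0, 0))


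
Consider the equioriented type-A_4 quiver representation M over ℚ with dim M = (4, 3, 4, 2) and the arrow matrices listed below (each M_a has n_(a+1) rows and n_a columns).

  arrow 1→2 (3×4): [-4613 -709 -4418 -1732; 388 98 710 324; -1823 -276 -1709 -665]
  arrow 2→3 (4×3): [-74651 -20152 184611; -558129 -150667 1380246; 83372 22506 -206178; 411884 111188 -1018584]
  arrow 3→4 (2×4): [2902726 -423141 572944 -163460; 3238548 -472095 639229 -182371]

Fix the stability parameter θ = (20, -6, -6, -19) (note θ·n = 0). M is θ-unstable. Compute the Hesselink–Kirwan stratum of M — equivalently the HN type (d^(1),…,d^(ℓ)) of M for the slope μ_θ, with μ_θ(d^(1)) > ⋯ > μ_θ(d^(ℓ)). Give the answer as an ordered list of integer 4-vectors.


Via rank(M_{q-1}∘⋯∘M_p): M ≅ I[1,1], I[1,2], I[1,4]^2, I[3,3]^2.
μ_θ-semistable layers: μ^(1)=20; μ^(2)=7; μ^(3)=-11/4; μ^(4)=-6

((1, 0, 0, 0); (1, 1, 0, 0); (2, 2, 2, 2); (0, 0, 2, 0))


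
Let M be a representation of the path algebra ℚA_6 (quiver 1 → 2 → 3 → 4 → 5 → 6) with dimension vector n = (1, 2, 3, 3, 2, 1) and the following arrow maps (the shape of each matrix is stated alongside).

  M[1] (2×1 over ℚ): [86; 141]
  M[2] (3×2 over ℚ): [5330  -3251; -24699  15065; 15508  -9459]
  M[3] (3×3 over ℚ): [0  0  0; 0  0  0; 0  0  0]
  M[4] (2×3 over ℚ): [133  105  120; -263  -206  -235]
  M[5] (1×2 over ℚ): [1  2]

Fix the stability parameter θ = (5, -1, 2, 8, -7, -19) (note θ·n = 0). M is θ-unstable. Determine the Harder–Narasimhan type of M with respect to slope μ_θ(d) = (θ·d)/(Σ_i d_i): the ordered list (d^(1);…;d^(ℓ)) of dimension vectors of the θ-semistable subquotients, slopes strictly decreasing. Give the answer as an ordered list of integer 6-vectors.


Interval decomposition of M: I[1,3], I[2,3], I[3,3], I[4,4], I[4,5], I[4,6].
HN type (ℓ=5): μ^(1)=8; μ^(2)=2; μ^(3)=1/2; μ^(4)=-1; μ^(5)=-6

((0, 0, 0, 1, 0, 0); (1, 1, 3, 0, 0, 0); (0, 0, 0, 1, 1, 0); (0, 1, 0, 0, 0, 0); (0, 0, 0, 1, 1, 1))


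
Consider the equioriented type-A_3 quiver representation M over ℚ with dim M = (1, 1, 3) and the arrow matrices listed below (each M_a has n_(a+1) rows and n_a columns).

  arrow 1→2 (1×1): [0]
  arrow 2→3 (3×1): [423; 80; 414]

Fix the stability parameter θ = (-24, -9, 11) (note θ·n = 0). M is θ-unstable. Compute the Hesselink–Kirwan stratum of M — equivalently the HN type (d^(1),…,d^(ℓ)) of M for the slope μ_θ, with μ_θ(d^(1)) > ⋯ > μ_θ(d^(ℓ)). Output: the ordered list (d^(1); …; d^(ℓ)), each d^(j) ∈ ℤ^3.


Via rank(M_{q-1}∘⋯∘M_p): M ≅ I[1,1], I[2,3], I[3,3]^2.
μ_θ-semistable layers: μ^(1)=11; μ^(2)=-9; μ^(3)=-24

((0, 0, 3); (0, 1, 0); (1, 0, 0))


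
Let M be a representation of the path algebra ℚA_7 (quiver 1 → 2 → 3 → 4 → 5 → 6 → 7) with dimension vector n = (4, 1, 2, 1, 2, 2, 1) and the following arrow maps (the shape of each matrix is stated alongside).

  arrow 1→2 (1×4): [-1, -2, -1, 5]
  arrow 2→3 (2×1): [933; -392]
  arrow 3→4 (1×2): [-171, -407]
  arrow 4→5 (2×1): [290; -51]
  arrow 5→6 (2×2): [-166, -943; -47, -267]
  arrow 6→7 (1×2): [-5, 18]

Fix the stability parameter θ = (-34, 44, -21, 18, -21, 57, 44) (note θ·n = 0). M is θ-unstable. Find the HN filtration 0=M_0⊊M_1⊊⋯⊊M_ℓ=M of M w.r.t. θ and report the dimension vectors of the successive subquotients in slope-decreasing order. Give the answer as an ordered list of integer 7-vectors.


Via rank(M_{q-1}∘⋯∘M_p): M ≅ I[1,1]^3, I[1,7], I[3,3], I[5,6].
μ_θ-semistable layers: μ^(1)=57; μ^(2)=101/2; μ^(3)=5; μ^(4)=-21; μ^(5)=-34

((0, 0, 0, 0, 0, 1, 0); (0, 0, 0, 0, 0, 1, 1); (0, 1, 1, 1, 1, 0, 0); (0, 0, 1, 0, 1, 0, 0); (4, 0, 0, 0, 0, 0, 0))


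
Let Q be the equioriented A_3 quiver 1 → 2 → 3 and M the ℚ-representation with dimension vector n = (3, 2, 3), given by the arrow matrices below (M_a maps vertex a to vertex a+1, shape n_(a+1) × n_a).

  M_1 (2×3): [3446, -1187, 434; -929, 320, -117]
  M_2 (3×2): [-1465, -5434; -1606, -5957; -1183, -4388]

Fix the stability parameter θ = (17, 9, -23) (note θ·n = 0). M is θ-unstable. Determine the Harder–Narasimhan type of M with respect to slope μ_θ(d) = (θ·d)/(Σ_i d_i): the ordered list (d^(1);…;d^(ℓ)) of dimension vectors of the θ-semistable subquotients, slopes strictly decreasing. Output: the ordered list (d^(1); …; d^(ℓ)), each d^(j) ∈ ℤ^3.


Via rank(M_{q-1}∘⋯∘M_p): M ≅ I[1,1], I[1,3]^2, I[3,3].
μ_θ-semistable layers: μ^(1)=17; μ^(2)=1; μ^(3)=-23

((1, 0, 0); (2, 2, 2); (0, 0, 1))


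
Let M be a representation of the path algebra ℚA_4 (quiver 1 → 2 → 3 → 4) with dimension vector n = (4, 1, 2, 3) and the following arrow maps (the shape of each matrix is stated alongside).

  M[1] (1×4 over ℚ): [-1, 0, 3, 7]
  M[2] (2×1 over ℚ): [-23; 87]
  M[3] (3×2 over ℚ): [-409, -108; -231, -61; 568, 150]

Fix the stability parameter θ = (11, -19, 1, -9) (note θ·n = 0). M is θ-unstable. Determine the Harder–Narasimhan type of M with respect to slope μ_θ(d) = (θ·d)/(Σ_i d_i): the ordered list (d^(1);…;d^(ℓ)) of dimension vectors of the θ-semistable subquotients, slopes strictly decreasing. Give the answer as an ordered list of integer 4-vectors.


Barcode: M ≅ I[1,1]^3, I[1,4], I[3,4], I[4,4]. HN layers by μ_θ (3 steps, strictly decreasing):
  μ^(1)=11; μ^(2)=-4; μ^(3)=-9

((3, 0, 0, 0); (1, 1, 2, 2); (0, 0, 0, 1))


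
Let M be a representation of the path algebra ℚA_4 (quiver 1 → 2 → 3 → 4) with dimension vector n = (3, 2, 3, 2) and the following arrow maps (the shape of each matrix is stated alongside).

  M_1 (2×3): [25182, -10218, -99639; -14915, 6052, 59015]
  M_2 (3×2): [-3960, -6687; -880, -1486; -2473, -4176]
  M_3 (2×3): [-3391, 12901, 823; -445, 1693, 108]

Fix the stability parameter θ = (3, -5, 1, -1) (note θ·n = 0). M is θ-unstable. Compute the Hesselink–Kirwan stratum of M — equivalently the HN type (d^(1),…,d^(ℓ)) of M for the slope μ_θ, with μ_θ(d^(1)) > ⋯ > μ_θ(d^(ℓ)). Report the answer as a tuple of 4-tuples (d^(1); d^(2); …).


Via rank(M_{q-1}∘⋯∘M_p): M ≅ I[1,1], I[1,4]^2, I[3,3].
μ_θ-semistable layers: μ^(1)=3; μ^(2)=1; μ^(3)=0; μ^(4)=-1

((1, 0, 0, 0); (0, 0, 1, 0); (0, 0, 2, 2); (2, 2, 0, 0))


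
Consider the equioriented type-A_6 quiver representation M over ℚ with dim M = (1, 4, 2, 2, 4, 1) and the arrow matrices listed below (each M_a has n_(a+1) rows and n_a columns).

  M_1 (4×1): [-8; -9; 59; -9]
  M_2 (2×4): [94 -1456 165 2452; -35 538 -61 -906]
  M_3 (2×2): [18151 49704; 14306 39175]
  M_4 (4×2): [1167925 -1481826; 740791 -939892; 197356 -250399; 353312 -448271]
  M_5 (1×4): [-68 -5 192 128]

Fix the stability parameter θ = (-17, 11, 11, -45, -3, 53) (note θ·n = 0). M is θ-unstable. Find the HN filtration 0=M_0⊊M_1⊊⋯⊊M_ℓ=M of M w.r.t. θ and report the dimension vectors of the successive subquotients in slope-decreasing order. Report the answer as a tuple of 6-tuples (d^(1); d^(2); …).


Barcode: M ≅ I[1,6], I[2,2]^2, I[2,5], I[5,5]^2. HN layers by μ_θ (5 steps, strictly decreasing):
  μ^(1)=53; μ^(2)=11; μ^(3)=-3; μ^(4)=-23/3; μ^(5)=-17

((0, 0, 0, 0, 0, 1); (0, 2, 0, 0, 0, 0); (0, 0, 0, 0, 4, 0); (0, 2, 2, 2, 0, 0); (1, 0, 0, 0, 0, 0))


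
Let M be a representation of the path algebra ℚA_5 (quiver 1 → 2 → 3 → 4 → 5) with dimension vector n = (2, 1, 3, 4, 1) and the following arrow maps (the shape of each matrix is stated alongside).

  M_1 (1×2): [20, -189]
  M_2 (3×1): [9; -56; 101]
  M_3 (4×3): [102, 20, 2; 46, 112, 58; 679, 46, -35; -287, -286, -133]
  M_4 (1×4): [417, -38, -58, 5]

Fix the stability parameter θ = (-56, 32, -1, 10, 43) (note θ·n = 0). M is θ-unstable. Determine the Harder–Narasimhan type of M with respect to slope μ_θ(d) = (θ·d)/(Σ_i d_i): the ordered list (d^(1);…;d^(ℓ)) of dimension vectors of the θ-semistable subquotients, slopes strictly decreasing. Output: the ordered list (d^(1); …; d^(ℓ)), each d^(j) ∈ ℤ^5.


Barcode: M ≅ I[1,1], I[1,3], I[3,4], I[3,5], I[4,4]^2. HN layers by μ_θ (5 steps, strictly decreasing):
  μ^(1)=43; μ^(2)=31/2; μ^(3)=10; μ^(4)=-1; μ^(5)=-56

((0, 0, 0, 0, 1); (0, 1, 1, 0, 0); (0, 0, 0, 4, 0); (0, 0, 2, 0, 0); (2, 0, 0, 0, 0))


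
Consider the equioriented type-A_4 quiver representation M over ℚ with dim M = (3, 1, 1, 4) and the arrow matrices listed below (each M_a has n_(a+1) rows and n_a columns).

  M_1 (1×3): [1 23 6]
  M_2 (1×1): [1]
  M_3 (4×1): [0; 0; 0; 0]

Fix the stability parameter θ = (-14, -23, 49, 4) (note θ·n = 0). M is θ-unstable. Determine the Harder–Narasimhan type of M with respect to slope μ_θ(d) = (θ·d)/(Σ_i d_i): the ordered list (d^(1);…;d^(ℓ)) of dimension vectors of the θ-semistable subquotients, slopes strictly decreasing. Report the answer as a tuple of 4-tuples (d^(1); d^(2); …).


Barcode: M ≅ I[1,1]^2, I[1,3], I[4,4]^4. HN layers by μ_θ (4 steps, strictly decreasing):
  μ^(1)=49; μ^(2)=4; μ^(3)=-14; μ^(4)=-37/2

((0, 0, 1, 0); (0, 0, 0, 4); (2, 0, 0, 0); (1, 1, 0, 0))


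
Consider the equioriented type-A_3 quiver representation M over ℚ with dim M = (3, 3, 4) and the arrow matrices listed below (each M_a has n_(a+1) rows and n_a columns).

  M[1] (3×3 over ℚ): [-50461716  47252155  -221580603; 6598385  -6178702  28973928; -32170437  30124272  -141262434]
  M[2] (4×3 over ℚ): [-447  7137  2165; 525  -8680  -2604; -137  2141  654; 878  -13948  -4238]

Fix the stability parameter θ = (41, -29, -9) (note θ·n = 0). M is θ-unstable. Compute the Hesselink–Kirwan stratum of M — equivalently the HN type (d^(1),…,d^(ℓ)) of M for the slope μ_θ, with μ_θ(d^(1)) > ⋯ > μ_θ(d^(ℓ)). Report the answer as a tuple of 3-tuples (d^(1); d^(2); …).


Via rank(M_{q-1}∘⋯∘M_p): M ≅ I[1,1], I[1,3]^2, I[2,3], I[3,3].
μ_θ-semistable layers: μ^(1)=41; μ^(2)=1; μ^(3)=-9; μ^(4)=-29

((1, 0, 0); (2, 2, 2); (0, 0, 2); (0, 1, 0))


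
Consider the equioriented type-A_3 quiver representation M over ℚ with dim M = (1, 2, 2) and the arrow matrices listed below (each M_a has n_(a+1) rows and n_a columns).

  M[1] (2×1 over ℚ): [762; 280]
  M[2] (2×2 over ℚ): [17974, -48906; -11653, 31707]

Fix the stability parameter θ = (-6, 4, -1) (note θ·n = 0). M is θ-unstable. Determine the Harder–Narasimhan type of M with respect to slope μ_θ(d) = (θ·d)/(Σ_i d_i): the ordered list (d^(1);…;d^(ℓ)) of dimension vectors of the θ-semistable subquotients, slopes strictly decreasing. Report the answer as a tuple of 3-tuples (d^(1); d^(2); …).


Via rank(M_{q-1}∘⋯∘M_p): M ≅ I[1,3], I[2,2], I[3,3].
μ_θ-semistable layers: μ^(1)=4; μ^(2)=3/2; μ^(3)=-1; μ^(4)=-6

((0, 1, 0); (0, 1, 1); (0, 0, 1); (1, 0, 0))


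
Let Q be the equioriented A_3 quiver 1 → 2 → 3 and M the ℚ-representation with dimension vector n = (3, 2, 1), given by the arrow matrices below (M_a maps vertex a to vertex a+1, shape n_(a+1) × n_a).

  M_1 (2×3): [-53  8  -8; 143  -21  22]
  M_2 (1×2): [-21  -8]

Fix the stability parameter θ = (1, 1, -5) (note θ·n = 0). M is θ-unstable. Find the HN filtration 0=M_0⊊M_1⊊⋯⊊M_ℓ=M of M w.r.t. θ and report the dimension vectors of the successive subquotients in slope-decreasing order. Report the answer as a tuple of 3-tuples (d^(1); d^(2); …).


Interval decomposition of M: I[1,1], I[1,2], I[1,3].
HN type (ℓ=2): μ^(1)=1; μ^(2)=-1

((2, 1, 0); (1, 1, 1))


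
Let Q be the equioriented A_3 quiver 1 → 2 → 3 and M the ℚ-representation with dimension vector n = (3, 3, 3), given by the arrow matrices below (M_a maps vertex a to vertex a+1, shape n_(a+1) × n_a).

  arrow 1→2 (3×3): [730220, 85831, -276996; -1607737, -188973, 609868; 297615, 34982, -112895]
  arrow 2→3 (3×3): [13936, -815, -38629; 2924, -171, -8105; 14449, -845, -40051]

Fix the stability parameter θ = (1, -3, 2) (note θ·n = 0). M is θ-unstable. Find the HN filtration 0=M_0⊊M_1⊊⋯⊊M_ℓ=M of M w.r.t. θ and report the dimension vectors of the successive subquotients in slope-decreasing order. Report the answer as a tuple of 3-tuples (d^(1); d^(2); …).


Interval decomposition of M: I[1,2], I[1,3]^2, I[3,3].
HN type (ℓ=2): μ^(1)=2; μ^(2)=-1

((0, 0, 3); (3, 3, 0))


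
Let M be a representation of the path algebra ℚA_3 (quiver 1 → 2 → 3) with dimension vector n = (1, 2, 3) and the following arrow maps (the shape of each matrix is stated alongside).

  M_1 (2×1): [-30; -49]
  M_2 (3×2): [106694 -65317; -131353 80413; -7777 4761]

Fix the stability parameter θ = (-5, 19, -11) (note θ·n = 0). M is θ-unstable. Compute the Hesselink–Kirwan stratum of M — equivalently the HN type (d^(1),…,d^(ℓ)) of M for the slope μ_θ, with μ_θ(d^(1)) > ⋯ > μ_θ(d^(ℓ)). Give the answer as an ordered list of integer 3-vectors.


Interval decomposition of M: I[1,3], I[2,3], I[3,3].
HN type (ℓ=3): μ^(1)=4; μ^(2)=-5; μ^(3)=-11

((0, 2, 2); (1, 0, 0); (0, 0, 1))


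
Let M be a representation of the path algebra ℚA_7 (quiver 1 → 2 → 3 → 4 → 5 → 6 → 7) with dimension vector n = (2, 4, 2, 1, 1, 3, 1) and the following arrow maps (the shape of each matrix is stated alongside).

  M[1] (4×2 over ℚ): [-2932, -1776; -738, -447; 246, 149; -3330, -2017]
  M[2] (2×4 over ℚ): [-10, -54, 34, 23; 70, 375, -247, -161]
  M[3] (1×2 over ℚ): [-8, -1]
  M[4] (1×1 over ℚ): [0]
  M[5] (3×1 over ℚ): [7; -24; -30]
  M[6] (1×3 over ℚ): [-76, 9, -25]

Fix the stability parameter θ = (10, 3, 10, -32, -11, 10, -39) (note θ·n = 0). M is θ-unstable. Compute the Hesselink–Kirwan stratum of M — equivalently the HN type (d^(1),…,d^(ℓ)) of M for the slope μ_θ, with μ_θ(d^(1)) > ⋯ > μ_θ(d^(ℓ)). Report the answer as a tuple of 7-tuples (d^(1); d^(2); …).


Via rank(M_{q-1}∘⋯∘M_p): M ≅ I[1,2], I[1,4], I[2,2], I[2,3], I[5,7], I[6,6]^2.
μ_θ-semistable layers: μ^(1)=10; μ^(2)=13/2; μ^(3)=3; μ^(4)=-9/4; μ^(5)=-40/3

((0, 0, 1, 0, 0, 2, 0); (1, 1, 0, 0, 0, 0, 0); (0, 2, 0, 0, 0, 0, 0); (1, 1, 1, 1, 0, 0, 0); (0, 0, 0, 0, 1, 1, 1))


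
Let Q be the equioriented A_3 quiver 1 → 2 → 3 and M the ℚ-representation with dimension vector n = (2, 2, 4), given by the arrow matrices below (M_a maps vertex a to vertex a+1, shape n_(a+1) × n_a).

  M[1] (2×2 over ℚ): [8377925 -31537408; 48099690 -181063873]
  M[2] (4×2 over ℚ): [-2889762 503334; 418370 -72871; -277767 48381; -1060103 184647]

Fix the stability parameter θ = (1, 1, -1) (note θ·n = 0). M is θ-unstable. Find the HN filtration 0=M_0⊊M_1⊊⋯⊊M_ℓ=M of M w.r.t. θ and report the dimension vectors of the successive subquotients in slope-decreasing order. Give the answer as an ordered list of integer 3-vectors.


Barcode: M ≅ I[1,3]^2, I[3,3]^2. HN layers by μ_θ (2 steps, strictly decreasing):
  μ^(1)=1/3; μ^(2)=-1

((2, 2, 2); (0, 0, 2))


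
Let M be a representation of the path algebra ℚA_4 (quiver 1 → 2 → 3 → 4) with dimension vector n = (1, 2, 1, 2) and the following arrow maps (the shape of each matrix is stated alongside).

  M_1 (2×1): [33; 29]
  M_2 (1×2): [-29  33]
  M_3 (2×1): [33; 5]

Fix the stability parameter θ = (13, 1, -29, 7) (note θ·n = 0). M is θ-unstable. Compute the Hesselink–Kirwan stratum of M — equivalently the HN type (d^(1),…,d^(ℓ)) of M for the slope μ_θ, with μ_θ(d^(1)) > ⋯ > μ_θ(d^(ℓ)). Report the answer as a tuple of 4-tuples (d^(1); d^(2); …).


Barcode: M ≅ I[1,2], I[2,4], I[4,4]. HN layers by μ_θ (2 steps, strictly decreasing):
  μ^(1)=7; μ^(2)=-14

((1, 1, 0, 2); (0, 1, 1, 0))


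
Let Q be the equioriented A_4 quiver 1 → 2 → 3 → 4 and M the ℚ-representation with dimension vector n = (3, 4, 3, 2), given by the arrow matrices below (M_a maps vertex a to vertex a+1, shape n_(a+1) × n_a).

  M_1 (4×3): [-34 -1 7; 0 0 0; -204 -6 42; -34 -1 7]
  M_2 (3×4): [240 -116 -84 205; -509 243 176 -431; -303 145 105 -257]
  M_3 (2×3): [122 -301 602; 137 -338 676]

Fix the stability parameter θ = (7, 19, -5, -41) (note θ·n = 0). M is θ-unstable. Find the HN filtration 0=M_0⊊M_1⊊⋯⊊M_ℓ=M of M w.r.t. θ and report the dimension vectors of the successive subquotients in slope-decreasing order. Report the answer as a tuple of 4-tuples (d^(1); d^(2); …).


Via rank(M_{q-1}∘⋯∘M_p): M ≅ I[1,1]^2, I[1,4], I[2,2], I[2,3], I[2,4].
μ_θ-semistable layers: μ^(1)=19; μ^(2)=7; μ^(3)=-5; μ^(4)=-9

((0, 1, 0, 0); (2, 1, 1, 0); (1, 1, 1, 1); (0, 1, 1, 1))


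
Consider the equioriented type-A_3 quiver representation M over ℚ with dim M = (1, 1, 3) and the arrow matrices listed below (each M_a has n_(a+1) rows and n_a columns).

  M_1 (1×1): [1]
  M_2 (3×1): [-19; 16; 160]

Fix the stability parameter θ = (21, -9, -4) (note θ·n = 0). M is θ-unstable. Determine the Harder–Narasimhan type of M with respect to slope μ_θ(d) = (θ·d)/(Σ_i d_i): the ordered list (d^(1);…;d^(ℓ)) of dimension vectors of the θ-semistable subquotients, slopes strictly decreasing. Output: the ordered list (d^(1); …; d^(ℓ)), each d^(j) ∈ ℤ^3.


Via rank(M_{q-1}∘⋯∘M_p): M ≅ I[1,3], I[3,3]^2.
μ_θ-semistable layers: μ^(1)=8/3; μ^(2)=-4

((1, 1, 1); (0, 0, 2))


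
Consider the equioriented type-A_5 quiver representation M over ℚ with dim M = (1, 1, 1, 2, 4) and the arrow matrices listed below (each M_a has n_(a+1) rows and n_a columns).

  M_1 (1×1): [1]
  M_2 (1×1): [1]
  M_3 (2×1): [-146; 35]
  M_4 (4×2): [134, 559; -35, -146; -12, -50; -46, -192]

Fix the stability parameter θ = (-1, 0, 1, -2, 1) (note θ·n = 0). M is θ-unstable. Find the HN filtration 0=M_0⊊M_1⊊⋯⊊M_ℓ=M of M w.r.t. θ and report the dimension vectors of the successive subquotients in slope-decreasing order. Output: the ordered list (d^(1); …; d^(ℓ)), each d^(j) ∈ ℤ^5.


Interval decomposition of M: I[1,5], I[4,5], I[5,5]^2.
HN type (ℓ=4): μ^(1)=1; μ^(2)=-1/3; μ^(3)=-1; μ^(4)=-2

((0, 0, 0, 0, 4); (0, 1, 1, 1, 0); (1, 0, 0, 0, 0); (0, 0, 0, 1, 0))


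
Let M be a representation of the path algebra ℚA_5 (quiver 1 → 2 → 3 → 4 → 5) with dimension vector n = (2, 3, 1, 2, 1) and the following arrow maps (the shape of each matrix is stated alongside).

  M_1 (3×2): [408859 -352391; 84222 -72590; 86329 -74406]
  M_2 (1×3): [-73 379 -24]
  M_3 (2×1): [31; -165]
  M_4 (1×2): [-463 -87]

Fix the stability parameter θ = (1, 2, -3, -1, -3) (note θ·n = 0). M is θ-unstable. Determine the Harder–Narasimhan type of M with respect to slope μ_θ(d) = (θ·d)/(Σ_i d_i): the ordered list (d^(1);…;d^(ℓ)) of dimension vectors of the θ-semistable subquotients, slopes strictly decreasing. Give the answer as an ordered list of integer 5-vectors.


Interval decomposition of M: I[1,2], I[1,5], I[2,2], I[4,4].
HN type (ℓ=4): μ^(1)=2; μ^(2)=1; μ^(3)=-4/5; μ^(4)=-1

((0, 2, 0, 0, 0); (1, 0, 0, 0, 0); (1, 1, 1, 1, 1); (0, 0, 0, 1, 0))


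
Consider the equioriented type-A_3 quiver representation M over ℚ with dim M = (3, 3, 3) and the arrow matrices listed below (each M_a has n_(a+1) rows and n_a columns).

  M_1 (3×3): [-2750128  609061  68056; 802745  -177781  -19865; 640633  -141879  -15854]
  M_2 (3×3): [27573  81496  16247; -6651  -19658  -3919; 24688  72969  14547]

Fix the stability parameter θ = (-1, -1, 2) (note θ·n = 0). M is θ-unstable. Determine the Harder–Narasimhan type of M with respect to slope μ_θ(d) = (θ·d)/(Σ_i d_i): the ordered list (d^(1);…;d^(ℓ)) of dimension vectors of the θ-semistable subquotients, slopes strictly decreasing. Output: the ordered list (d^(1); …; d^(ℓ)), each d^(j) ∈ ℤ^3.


Barcode: M ≅ I[1,2], I[1,3]^2, I[3,3]. HN layers by μ_θ (2 steps, strictly decreasing):
  μ^(1)=2; μ^(2)=-1

((0, 0, 3); (3, 3, 0))


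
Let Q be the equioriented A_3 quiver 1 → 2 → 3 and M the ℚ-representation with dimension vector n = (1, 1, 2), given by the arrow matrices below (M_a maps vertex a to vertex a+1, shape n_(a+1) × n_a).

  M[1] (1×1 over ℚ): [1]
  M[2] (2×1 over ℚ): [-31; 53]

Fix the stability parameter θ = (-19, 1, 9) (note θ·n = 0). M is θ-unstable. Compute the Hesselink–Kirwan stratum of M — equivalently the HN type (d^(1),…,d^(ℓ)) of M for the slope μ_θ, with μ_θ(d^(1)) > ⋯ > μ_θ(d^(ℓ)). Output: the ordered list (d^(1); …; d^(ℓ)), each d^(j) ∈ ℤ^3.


Via rank(M_{q-1}∘⋯∘M_p): M ≅ I[1,3], I[3,3].
μ_θ-semistable layers: μ^(1)=9; μ^(2)=1; μ^(3)=-19

((0, 0, 2); (0, 1, 0); (1, 0, 0))


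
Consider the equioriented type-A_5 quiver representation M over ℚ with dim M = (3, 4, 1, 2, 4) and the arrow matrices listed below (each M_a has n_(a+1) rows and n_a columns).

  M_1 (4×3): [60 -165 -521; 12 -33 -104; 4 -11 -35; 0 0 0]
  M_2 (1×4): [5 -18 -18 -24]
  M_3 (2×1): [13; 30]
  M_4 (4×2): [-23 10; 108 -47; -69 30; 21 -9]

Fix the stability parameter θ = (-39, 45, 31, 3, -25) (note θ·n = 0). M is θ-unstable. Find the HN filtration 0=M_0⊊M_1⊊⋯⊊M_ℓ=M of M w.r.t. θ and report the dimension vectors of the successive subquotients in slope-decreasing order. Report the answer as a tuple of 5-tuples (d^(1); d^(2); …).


Via rank(M_{q-1}∘⋯∘M_p): M ≅ I[1,1], I[1,2], I[1,5], I[2,2]^2, I[4,5], I[5,5]^2.
μ_θ-semistable layers: μ^(1)=45; μ^(2)=27/2; μ^(3)=-11; μ^(4)=-25; μ^(5)=-39

((0, 3, 0, 0, 0); (0, 1, 1, 1, 1); (0, 0, 0, 1, 1); (0, 0, 0, 0, 2); (3, 0, 0, 0, 0))


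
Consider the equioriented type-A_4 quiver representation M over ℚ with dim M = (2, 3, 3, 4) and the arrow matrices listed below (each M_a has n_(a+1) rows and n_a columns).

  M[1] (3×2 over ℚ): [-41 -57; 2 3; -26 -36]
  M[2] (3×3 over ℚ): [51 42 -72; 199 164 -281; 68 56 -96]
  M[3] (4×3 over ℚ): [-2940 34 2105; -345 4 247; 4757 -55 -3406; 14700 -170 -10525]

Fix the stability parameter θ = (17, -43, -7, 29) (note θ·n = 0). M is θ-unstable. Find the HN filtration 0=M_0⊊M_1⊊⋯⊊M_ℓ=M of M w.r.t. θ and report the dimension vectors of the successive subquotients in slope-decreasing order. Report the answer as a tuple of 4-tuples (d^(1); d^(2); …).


Via rank(M_{q-1}∘⋯∘M_p): M ≅ I[1,2], I[1,4], I[2,4], I[3,4], I[4,4].
μ_θ-semistable layers: μ^(1)=29; μ^(2)=-7; μ^(3)=-13; μ^(4)=-43

((0, 0, 0, 4); (0, 0, 3, 0); (2, 2, 0, 0); (0, 1, 0, 0))


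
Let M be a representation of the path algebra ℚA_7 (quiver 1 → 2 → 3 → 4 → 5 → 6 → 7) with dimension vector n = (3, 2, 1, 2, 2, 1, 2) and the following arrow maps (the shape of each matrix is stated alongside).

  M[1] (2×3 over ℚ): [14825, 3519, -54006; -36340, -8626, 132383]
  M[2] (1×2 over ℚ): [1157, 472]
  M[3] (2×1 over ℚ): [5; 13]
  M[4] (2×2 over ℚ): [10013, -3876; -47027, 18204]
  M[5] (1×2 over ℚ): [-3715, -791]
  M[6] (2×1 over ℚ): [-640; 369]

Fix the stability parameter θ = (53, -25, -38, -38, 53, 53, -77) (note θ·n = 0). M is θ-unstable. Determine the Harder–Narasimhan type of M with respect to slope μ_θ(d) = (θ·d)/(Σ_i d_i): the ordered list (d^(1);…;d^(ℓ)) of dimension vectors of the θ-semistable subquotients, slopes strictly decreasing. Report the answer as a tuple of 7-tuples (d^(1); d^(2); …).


Barcode: M ≅ I[1,1], I[1,2], I[1,7], I[4,4], I[5,5], I[7,7]. HN layers by μ_θ (6 steps, strictly decreasing):
  μ^(1)=53; μ^(2)=14; μ^(3)=29/3; μ^(4)=-12; μ^(5)=-38; μ^(6)=-77

((1, 0, 0, 0, 1, 0, 0); (1, 1, 0, 0, 0, 0, 0); (0, 0, 0, 0, 1, 1, 1); (1, 1, 1, 1, 0, 0, 0); (0, 0, 0, 1, 0, 0, 0); (0, 0, 0, 0, 0, 0, 1))


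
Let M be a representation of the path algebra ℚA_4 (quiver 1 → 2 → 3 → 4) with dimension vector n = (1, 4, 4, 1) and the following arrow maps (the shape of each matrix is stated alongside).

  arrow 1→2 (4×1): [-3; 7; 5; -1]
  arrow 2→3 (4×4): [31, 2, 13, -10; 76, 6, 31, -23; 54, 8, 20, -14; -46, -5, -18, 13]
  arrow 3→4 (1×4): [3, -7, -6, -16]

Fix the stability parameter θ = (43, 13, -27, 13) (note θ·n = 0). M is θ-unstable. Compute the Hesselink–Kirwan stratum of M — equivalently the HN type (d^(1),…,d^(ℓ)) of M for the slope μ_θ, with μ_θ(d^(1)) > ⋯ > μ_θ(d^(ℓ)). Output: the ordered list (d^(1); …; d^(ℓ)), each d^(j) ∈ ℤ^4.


Interval decomposition of M: I[1,4], I[2,2], I[2,3]^2, I[3,3].
HN type (ℓ=4): μ^(1)=13; μ^(2)=29/3; μ^(3)=-7; μ^(4)=-27

((0, 1, 0, 1); (1, 1, 1, 0); (0, 2, 2, 0); (0, 0, 1, 0))


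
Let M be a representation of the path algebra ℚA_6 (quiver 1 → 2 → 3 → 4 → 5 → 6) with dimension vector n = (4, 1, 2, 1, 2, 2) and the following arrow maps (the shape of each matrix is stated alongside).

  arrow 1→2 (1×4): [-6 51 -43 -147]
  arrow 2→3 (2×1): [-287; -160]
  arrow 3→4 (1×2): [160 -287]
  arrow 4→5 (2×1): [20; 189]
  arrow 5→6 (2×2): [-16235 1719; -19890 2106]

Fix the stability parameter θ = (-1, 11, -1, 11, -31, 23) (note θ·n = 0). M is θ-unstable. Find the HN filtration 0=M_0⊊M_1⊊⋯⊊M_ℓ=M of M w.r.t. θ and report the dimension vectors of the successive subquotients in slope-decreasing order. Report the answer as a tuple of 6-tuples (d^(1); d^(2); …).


Interval decomposition of M: I[1,1]^3, I[1,3], I[3,6], I[5,5], I[6,6].
HN type (ℓ=5): μ^(1)=23; μ^(2)=5; μ^(3)=-1; μ^(4)=-7; μ^(5)=-31

((0, 0, 0, 0, 0, 2); (0, 1, 1, 0, 0, 0); (4, 0, 0, 0, 0, 0); (0, 0, 1, 1, 1, 0); (0, 0, 0, 0, 1, 0))


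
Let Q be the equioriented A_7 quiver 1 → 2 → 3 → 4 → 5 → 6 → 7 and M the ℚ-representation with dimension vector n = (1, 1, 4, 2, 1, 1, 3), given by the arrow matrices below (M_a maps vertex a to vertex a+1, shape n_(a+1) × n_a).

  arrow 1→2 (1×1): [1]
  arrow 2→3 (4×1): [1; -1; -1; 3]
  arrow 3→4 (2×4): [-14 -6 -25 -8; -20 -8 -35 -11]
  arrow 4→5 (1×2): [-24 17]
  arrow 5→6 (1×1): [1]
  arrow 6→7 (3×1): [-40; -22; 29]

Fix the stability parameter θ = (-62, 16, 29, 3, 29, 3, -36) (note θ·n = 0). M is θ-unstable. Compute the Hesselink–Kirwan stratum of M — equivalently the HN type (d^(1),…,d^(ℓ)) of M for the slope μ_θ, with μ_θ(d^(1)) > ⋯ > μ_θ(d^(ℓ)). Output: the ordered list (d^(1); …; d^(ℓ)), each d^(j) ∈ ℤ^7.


Interval decomposition of M: I[1,7], I[3,3]^2, I[3,4], I[7,7]^2.
HN type (ℓ=5): μ^(1)=29; μ^(2)=16; μ^(3)=22/3; μ^(4)=-36; μ^(5)=-62

((0, 0, 2, 0, 0, 0, 0); (0, 0, 1, 1, 0, 0, 0); (0, 1, 1, 1, 1, 1, 1); (0, 0, 0, 0, 0, 0, 2); (1, 0, 0, 0, 0, 0, 0))


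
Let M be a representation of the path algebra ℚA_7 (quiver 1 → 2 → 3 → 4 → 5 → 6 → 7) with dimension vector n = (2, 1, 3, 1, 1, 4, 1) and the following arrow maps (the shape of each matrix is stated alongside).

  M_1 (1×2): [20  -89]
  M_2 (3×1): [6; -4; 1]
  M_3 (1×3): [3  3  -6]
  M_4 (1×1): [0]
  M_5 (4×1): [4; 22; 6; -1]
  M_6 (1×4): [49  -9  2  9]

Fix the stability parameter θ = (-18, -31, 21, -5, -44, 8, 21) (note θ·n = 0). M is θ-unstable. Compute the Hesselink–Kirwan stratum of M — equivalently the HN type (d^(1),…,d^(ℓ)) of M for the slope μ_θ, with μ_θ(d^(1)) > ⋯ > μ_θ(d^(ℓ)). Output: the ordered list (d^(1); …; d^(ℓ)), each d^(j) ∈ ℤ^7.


Interval decomposition of M: I[1,1], I[1,3], I[3,3], I[3,4], I[5,7], I[6,6]^3.
HN type (ℓ=5): μ^(1)=21; μ^(2)=8; μ^(3)=-18; μ^(4)=-49/2; μ^(5)=-44

((0, 0, 2, 0, 0, 0, 1); (0, 0, 1, 1, 0, 4, 0); (1, 0, 0, 0, 0, 0, 0); (1, 1, 0, 0, 0, 0, 0); (0, 0, 0, 0, 1, 0, 0))
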